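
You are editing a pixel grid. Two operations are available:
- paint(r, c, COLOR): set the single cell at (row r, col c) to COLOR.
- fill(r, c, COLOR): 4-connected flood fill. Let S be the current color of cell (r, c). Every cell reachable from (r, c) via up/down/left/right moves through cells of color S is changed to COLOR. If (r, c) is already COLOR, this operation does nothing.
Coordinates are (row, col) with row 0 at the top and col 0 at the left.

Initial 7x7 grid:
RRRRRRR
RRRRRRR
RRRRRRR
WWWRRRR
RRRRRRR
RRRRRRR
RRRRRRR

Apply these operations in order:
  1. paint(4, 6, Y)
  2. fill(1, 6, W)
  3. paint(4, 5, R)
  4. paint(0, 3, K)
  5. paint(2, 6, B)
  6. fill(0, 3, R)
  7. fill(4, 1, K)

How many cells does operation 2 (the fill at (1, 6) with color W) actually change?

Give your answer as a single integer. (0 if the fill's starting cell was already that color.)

Answer: 45

Derivation:
After op 1 paint(4,6,Y):
RRRRRRR
RRRRRRR
RRRRRRR
WWWRRRR
RRRRRRY
RRRRRRR
RRRRRRR
After op 2 fill(1,6,W) [45 cells changed]:
WWWWWWW
WWWWWWW
WWWWWWW
WWWWWWW
WWWWWWY
WWWWWWW
WWWWWWW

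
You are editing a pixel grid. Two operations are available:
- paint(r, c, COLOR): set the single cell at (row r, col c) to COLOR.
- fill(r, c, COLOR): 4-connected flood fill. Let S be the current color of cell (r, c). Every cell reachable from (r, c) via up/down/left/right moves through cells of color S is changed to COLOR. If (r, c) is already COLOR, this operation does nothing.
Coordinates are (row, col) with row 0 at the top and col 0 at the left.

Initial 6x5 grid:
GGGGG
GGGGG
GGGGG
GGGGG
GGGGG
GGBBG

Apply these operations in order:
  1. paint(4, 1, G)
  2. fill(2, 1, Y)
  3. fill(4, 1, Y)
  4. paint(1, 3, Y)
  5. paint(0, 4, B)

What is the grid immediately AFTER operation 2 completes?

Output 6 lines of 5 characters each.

Answer: YYYYY
YYYYY
YYYYY
YYYYY
YYYYY
YYBBY

Derivation:
After op 1 paint(4,1,G):
GGGGG
GGGGG
GGGGG
GGGGG
GGGGG
GGBBG
After op 2 fill(2,1,Y) [28 cells changed]:
YYYYY
YYYYY
YYYYY
YYYYY
YYYYY
YYBBY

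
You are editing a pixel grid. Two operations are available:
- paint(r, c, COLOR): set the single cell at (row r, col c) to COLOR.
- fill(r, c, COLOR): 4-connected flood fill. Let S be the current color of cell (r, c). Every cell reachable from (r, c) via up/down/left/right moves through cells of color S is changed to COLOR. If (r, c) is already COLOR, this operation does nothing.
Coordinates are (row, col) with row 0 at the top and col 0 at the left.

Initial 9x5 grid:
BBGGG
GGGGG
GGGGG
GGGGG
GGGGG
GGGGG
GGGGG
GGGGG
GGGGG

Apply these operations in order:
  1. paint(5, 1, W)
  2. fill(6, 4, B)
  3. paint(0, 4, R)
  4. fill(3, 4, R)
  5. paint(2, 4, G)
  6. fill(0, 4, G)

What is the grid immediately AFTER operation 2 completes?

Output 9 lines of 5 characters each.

After op 1 paint(5,1,W):
BBGGG
GGGGG
GGGGG
GGGGG
GGGGG
GWGGG
GGGGG
GGGGG
GGGGG
After op 2 fill(6,4,B) [42 cells changed]:
BBBBB
BBBBB
BBBBB
BBBBB
BBBBB
BWBBB
BBBBB
BBBBB
BBBBB

Answer: BBBBB
BBBBB
BBBBB
BBBBB
BBBBB
BWBBB
BBBBB
BBBBB
BBBBB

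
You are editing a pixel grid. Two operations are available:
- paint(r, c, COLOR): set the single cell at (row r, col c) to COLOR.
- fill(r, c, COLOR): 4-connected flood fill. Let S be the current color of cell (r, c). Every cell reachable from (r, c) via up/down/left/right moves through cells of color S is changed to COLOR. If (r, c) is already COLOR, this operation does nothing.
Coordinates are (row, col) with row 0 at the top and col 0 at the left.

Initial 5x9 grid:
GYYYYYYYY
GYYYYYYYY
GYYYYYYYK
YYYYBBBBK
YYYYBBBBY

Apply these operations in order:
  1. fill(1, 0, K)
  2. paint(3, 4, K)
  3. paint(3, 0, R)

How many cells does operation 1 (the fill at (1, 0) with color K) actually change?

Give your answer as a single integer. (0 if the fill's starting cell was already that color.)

Answer: 3

Derivation:
After op 1 fill(1,0,K) [3 cells changed]:
KYYYYYYYY
KYYYYYYYY
KYYYYYYYK
YYYYBBBBK
YYYYBBBBY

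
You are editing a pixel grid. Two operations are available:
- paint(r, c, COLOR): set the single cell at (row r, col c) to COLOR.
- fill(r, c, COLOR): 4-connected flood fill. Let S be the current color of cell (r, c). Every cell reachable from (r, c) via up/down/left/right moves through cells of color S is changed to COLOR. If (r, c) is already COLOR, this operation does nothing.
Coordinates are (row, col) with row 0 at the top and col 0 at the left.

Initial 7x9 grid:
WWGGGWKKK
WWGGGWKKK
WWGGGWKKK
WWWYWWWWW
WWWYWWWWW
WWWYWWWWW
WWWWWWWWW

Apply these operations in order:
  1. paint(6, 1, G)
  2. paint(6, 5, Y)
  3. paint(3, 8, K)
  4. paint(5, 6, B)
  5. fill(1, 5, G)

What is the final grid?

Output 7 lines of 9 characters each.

Answer: GGGGGGKKK
GGGGGGKKK
GGGGGGKKK
GGGYGGGGK
GGGYGGGGG
GGGYGGBGG
GGGGGYGGG

Derivation:
After op 1 paint(6,1,G):
WWGGGWKKK
WWGGGWKKK
WWGGGWKKK
WWWYWWWWW
WWWYWWWWW
WWWYWWWWW
WGWWWWWWW
After op 2 paint(6,5,Y):
WWGGGWKKK
WWGGGWKKK
WWGGGWKKK
WWWYWWWWW
WWWYWWWWW
WWWYWWWWW
WGWWWYWWW
After op 3 paint(3,8,K):
WWGGGWKKK
WWGGGWKKK
WWGGGWKKK
WWWYWWWWK
WWWYWWWWW
WWWYWWWWW
WGWWWYWWW
After op 4 paint(5,6,B):
WWGGGWKKK
WWGGGWKKK
WWGGGWKKK
WWWYWWWWK
WWWYWWWWW
WWWYWWBWW
WGWWWYWWW
After op 5 fill(1,5,G) [38 cells changed]:
GGGGGGKKK
GGGGGGKKK
GGGGGGKKK
GGGYGGGGK
GGGYGGGGG
GGGYGGBGG
GGGGGYGGG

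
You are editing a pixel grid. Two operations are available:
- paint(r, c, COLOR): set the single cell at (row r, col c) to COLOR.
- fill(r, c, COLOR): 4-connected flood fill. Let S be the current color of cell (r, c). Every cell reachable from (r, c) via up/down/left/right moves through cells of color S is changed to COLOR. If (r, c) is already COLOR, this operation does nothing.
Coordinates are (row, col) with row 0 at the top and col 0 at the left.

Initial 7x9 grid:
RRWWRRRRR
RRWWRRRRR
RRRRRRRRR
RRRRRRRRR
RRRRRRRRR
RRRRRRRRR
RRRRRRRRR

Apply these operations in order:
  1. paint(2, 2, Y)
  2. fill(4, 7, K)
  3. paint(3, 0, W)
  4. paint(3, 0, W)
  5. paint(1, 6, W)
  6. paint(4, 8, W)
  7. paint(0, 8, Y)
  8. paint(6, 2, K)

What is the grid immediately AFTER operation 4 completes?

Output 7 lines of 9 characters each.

After op 1 paint(2,2,Y):
RRWWRRRRR
RRWWRRRRR
RRYRRRRRR
RRRRRRRRR
RRRRRRRRR
RRRRRRRRR
RRRRRRRRR
After op 2 fill(4,7,K) [58 cells changed]:
KKWWKKKKK
KKWWKKKKK
KKYKKKKKK
KKKKKKKKK
KKKKKKKKK
KKKKKKKKK
KKKKKKKKK
After op 3 paint(3,0,W):
KKWWKKKKK
KKWWKKKKK
KKYKKKKKK
WKKKKKKKK
KKKKKKKKK
KKKKKKKKK
KKKKKKKKK
After op 4 paint(3,0,W):
KKWWKKKKK
KKWWKKKKK
KKYKKKKKK
WKKKKKKKK
KKKKKKKKK
KKKKKKKKK
KKKKKKKKK

Answer: KKWWKKKKK
KKWWKKKKK
KKYKKKKKK
WKKKKKKKK
KKKKKKKKK
KKKKKKKKK
KKKKKKKKK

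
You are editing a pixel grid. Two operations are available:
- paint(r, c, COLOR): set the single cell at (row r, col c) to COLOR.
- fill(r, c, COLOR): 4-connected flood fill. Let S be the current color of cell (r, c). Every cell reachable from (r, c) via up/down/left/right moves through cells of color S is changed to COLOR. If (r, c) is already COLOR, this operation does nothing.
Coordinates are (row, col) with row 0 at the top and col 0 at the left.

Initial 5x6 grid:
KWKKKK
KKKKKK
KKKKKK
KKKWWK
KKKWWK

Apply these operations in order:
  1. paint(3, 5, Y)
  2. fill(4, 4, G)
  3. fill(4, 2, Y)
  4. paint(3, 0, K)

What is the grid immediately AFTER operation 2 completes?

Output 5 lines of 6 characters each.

After op 1 paint(3,5,Y):
KWKKKK
KKKKKK
KKKKKK
KKKWWY
KKKWWK
After op 2 fill(4,4,G) [4 cells changed]:
KWKKKK
KKKKKK
KKKKKK
KKKGGY
KKKGGK

Answer: KWKKKK
KKKKKK
KKKKKK
KKKGGY
KKKGGK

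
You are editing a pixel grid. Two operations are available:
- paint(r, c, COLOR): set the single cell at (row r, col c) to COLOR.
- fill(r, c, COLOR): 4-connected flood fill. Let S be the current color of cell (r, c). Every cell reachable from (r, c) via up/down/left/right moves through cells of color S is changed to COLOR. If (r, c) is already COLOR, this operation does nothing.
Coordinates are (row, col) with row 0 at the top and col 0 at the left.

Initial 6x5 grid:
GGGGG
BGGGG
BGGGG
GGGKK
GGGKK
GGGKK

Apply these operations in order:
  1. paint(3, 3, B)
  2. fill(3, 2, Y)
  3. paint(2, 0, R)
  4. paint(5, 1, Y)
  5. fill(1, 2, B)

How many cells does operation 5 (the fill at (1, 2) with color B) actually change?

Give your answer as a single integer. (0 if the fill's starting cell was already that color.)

Answer: 22

Derivation:
After op 1 paint(3,3,B):
GGGGG
BGGGG
BGGGG
GGGBK
GGGKK
GGGKK
After op 2 fill(3,2,Y) [22 cells changed]:
YYYYY
BYYYY
BYYYY
YYYBK
YYYKK
YYYKK
After op 3 paint(2,0,R):
YYYYY
BYYYY
RYYYY
YYYBK
YYYKK
YYYKK
After op 4 paint(5,1,Y):
YYYYY
BYYYY
RYYYY
YYYBK
YYYKK
YYYKK
After op 5 fill(1,2,B) [22 cells changed]:
BBBBB
BBBBB
RBBBB
BBBBK
BBBKK
BBBKK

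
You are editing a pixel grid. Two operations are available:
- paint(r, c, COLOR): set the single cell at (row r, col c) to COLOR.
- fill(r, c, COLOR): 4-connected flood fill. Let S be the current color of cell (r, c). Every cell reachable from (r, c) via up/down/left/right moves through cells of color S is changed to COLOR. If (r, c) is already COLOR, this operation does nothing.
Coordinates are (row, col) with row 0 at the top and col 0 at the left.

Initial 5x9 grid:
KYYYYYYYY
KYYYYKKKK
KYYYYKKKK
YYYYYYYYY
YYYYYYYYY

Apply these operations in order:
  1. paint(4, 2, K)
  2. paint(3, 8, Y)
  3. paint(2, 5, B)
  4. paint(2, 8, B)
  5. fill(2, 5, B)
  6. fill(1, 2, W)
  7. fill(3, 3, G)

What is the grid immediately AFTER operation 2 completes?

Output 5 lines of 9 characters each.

After op 1 paint(4,2,K):
KYYYYYYYY
KYYYYKKKK
KYYYYKKKK
YYYYYYYYY
YYKYYYYYY
After op 2 paint(3,8,Y):
KYYYYYYYY
KYYYYKKKK
KYYYYKKKK
YYYYYYYYY
YYKYYYYYY

Answer: KYYYYYYYY
KYYYYKKKK
KYYYYKKKK
YYYYYYYYY
YYKYYYYYY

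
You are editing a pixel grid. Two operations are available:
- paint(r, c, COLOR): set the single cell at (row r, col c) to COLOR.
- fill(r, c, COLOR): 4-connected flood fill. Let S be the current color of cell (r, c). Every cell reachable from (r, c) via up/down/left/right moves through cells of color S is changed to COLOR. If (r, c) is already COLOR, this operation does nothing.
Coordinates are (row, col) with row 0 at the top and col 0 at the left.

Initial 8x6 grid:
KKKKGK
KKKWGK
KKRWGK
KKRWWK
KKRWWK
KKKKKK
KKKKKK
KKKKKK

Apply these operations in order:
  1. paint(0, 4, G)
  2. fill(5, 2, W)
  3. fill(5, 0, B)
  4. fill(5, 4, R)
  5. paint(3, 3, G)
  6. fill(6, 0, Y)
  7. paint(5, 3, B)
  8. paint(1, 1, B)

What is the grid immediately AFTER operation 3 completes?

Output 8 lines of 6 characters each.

Answer: BBBBGB
BBBBGB
BBRBGB
BBRBBB
BBRBBB
BBBBBB
BBBBBB
BBBBBB

Derivation:
After op 1 paint(0,4,G):
KKKKGK
KKKWGK
KKRWGK
KKRWWK
KKRWWK
KKKKKK
KKKKKK
KKKKKK
After op 2 fill(5,2,W) [36 cells changed]:
WWWWGW
WWWWGW
WWRWGW
WWRWWW
WWRWWW
WWWWWW
WWWWWW
WWWWWW
After op 3 fill(5,0,B) [42 cells changed]:
BBBBGB
BBBBGB
BBRBGB
BBRBBB
BBRBBB
BBBBBB
BBBBBB
BBBBBB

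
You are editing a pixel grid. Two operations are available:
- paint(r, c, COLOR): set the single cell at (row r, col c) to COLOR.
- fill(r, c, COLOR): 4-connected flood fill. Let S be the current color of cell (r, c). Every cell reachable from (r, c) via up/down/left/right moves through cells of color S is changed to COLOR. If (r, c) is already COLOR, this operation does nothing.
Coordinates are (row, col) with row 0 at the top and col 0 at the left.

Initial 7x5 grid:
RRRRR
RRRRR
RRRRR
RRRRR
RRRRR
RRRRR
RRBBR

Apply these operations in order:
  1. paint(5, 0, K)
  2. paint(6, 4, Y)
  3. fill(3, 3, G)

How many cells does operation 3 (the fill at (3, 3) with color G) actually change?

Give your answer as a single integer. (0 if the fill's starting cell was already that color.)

After op 1 paint(5,0,K):
RRRRR
RRRRR
RRRRR
RRRRR
RRRRR
KRRRR
RRBBR
After op 2 paint(6,4,Y):
RRRRR
RRRRR
RRRRR
RRRRR
RRRRR
KRRRR
RRBBY
After op 3 fill(3,3,G) [31 cells changed]:
GGGGG
GGGGG
GGGGG
GGGGG
GGGGG
KGGGG
GGBBY

Answer: 31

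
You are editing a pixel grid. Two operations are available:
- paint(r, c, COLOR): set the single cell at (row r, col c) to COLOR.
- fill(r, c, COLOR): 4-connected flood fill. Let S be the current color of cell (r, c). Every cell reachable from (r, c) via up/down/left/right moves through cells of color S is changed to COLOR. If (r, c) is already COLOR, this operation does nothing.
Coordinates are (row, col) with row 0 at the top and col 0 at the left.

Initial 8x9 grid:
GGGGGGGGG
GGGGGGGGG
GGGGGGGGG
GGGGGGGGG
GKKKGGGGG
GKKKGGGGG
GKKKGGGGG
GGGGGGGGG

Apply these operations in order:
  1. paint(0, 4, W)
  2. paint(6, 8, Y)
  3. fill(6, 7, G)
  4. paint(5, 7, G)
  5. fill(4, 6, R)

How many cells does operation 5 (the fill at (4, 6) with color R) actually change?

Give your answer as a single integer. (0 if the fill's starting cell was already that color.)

Answer: 61

Derivation:
After op 1 paint(0,4,W):
GGGGWGGGG
GGGGGGGGG
GGGGGGGGG
GGGGGGGGG
GKKKGGGGG
GKKKGGGGG
GKKKGGGGG
GGGGGGGGG
After op 2 paint(6,8,Y):
GGGGWGGGG
GGGGGGGGG
GGGGGGGGG
GGGGGGGGG
GKKKGGGGG
GKKKGGGGG
GKKKGGGGY
GGGGGGGGG
After op 3 fill(6,7,G) [0 cells changed]:
GGGGWGGGG
GGGGGGGGG
GGGGGGGGG
GGGGGGGGG
GKKKGGGGG
GKKKGGGGG
GKKKGGGGY
GGGGGGGGG
After op 4 paint(5,7,G):
GGGGWGGGG
GGGGGGGGG
GGGGGGGGG
GGGGGGGGG
GKKKGGGGG
GKKKGGGGG
GKKKGGGGY
GGGGGGGGG
After op 5 fill(4,6,R) [61 cells changed]:
RRRRWRRRR
RRRRRRRRR
RRRRRRRRR
RRRRRRRRR
RKKKRRRRR
RKKKRRRRR
RKKKRRRRY
RRRRRRRRR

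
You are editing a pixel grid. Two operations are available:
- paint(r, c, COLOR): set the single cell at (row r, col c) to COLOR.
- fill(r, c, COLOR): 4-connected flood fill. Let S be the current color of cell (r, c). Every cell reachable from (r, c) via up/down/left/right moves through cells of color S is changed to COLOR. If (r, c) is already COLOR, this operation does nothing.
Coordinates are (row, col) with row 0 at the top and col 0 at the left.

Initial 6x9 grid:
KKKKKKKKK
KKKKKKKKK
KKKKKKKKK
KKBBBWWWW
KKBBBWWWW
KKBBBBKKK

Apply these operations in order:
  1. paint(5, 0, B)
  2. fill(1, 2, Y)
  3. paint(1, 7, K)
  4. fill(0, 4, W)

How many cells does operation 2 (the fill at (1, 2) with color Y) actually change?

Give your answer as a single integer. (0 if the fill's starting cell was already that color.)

After op 1 paint(5,0,B):
KKKKKKKKK
KKKKKKKKK
KKKKKKKKK
KKBBBWWWW
KKBBBWWWW
BKBBBBKKK
After op 2 fill(1,2,Y) [32 cells changed]:
YYYYYYYYY
YYYYYYYYY
YYYYYYYYY
YYBBBWWWW
YYBBBWWWW
BYBBBBKKK

Answer: 32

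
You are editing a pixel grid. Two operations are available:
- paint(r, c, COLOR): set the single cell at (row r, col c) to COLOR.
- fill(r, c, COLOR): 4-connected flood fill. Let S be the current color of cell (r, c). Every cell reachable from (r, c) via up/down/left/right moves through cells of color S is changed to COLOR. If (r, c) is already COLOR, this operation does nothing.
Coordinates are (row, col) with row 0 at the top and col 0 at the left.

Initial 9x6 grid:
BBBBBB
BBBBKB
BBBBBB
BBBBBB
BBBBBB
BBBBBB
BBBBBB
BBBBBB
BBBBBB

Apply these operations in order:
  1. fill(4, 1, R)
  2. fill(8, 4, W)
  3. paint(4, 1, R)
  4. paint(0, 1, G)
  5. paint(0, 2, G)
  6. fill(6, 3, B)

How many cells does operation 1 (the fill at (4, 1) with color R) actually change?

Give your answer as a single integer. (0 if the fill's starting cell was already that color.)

After op 1 fill(4,1,R) [53 cells changed]:
RRRRRR
RRRRKR
RRRRRR
RRRRRR
RRRRRR
RRRRRR
RRRRRR
RRRRRR
RRRRRR

Answer: 53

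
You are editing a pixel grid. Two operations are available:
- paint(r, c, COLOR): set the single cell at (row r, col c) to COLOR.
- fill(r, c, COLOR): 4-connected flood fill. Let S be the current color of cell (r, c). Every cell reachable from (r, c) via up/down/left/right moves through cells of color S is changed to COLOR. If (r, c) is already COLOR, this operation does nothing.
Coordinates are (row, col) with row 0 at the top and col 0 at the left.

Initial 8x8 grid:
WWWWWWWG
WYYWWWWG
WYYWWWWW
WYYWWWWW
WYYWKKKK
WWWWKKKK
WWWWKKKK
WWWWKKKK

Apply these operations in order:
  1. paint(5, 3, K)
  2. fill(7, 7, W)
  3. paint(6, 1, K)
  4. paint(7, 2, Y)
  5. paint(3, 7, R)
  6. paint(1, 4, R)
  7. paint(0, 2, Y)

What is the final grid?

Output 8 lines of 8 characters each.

Answer: WWYWWWWG
WYYWRWWG
WYYWWWWW
WYYWWWWR
WYYWWWWW
WWWWWWWW
WKWWWWWW
WWYWWWWW

Derivation:
After op 1 paint(5,3,K):
WWWWWWWG
WYYWWWWG
WYYWWWWW
WYYWWWWW
WYYWKKKK
WWWKKKKK
WWWWKKKK
WWWWKKKK
After op 2 fill(7,7,W) [17 cells changed]:
WWWWWWWG
WYYWWWWG
WYYWWWWW
WYYWWWWW
WYYWWWWW
WWWWWWWW
WWWWWWWW
WWWWWWWW
After op 3 paint(6,1,K):
WWWWWWWG
WYYWWWWG
WYYWWWWW
WYYWWWWW
WYYWWWWW
WWWWWWWW
WKWWWWWW
WWWWWWWW
After op 4 paint(7,2,Y):
WWWWWWWG
WYYWWWWG
WYYWWWWW
WYYWWWWW
WYYWWWWW
WWWWWWWW
WKWWWWWW
WWYWWWWW
After op 5 paint(3,7,R):
WWWWWWWG
WYYWWWWG
WYYWWWWW
WYYWWWWR
WYYWWWWW
WWWWWWWW
WKWWWWWW
WWYWWWWW
After op 6 paint(1,4,R):
WWWWWWWG
WYYWRWWG
WYYWWWWW
WYYWWWWR
WYYWWWWW
WWWWWWWW
WKWWWWWW
WWYWWWWW
After op 7 paint(0,2,Y):
WWYWWWWG
WYYWRWWG
WYYWWWWW
WYYWWWWR
WYYWWWWW
WWWWWWWW
WKWWWWWW
WWYWWWWW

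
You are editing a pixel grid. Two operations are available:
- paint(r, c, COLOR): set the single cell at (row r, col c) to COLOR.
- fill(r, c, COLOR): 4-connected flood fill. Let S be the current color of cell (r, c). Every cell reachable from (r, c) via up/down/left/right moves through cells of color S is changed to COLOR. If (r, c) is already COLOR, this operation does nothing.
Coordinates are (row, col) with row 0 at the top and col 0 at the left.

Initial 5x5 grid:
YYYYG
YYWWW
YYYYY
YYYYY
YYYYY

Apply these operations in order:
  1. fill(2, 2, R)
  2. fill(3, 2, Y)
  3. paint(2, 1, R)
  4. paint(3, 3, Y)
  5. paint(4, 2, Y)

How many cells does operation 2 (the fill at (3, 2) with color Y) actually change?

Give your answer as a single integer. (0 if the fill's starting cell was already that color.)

After op 1 fill(2,2,R) [21 cells changed]:
RRRRG
RRWWW
RRRRR
RRRRR
RRRRR
After op 2 fill(3,2,Y) [21 cells changed]:
YYYYG
YYWWW
YYYYY
YYYYY
YYYYY

Answer: 21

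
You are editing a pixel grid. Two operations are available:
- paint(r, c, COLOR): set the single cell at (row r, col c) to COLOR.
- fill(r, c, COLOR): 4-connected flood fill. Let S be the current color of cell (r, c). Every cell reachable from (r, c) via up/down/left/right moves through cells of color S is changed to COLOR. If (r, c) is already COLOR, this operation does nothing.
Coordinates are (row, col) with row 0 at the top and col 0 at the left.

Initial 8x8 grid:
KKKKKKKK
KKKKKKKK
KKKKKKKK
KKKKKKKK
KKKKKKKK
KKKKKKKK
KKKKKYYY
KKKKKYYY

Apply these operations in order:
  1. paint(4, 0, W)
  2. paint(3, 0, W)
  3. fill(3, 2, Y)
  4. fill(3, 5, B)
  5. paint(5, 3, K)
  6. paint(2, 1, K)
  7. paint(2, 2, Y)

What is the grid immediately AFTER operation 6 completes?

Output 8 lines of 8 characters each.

Answer: BBBBBBBB
BBBBBBBB
BKBBBBBB
WBBBBBBB
WBBBBBBB
BBBKBBBB
BBBBBBBB
BBBBBBBB

Derivation:
After op 1 paint(4,0,W):
KKKKKKKK
KKKKKKKK
KKKKKKKK
KKKKKKKK
WKKKKKKK
KKKKKKKK
KKKKKYYY
KKKKKYYY
After op 2 paint(3,0,W):
KKKKKKKK
KKKKKKKK
KKKKKKKK
WKKKKKKK
WKKKKKKK
KKKKKKKK
KKKKKYYY
KKKKKYYY
After op 3 fill(3,2,Y) [56 cells changed]:
YYYYYYYY
YYYYYYYY
YYYYYYYY
WYYYYYYY
WYYYYYYY
YYYYYYYY
YYYYYYYY
YYYYYYYY
After op 4 fill(3,5,B) [62 cells changed]:
BBBBBBBB
BBBBBBBB
BBBBBBBB
WBBBBBBB
WBBBBBBB
BBBBBBBB
BBBBBBBB
BBBBBBBB
After op 5 paint(5,3,K):
BBBBBBBB
BBBBBBBB
BBBBBBBB
WBBBBBBB
WBBBBBBB
BBBKBBBB
BBBBBBBB
BBBBBBBB
After op 6 paint(2,1,K):
BBBBBBBB
BBBBBBBB
BKBBBBBB
WBBBBBBB
WBBBBBBB
BBBKBBBB
BBBBBBBB
BBBBBBBB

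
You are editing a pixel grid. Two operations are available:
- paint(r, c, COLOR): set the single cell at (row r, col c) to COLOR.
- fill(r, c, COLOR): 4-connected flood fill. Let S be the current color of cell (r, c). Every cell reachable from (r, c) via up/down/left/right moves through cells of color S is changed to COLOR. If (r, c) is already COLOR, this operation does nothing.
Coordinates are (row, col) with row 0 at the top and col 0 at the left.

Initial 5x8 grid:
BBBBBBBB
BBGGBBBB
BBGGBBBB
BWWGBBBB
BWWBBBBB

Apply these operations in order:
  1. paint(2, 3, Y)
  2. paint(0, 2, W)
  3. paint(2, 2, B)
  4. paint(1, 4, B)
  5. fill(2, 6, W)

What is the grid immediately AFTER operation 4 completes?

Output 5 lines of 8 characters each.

Answer: BBWBBBBB
BBGGBBBB
BBBYBBBB
BWWGBBBB
BWWBBBBB

Derivation:
After op 1 paint(2,3,Y):
BBBBBBBB
BBGGBBBB
BBGYBBBB
BWWGBBBB
BWWBBBBB
After op 2 paint(0,2,W):
BBWBBBBB
BBGGBBBB
BBGYBBBB
BWWGBBBB
BWWBBBBB
After op 3 paint(2,2,B):
BBWBBBBB
BBGGBBBB
BBBYBBBB
BWWGBBBB
BWWBBBBB
After op 4 paint(1,4,B):
BBWBBBBB
BBGGBBBB
BBBYBBBB
BWWGBBBB
BWWBBBBB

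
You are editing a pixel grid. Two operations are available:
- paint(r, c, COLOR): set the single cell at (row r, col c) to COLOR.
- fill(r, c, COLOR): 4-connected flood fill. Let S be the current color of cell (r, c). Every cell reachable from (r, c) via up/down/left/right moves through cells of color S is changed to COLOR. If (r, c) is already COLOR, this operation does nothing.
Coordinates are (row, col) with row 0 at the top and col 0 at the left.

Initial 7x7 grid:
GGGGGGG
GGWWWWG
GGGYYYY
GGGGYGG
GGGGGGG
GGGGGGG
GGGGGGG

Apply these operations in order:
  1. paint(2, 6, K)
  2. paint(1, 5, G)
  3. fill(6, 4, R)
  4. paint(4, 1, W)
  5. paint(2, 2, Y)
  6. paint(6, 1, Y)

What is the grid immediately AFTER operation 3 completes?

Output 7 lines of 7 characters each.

After op 1 paint(2,6,K):
GGGGGGG
GGWWWWG
GGGYYYK
GGGGYGG
GGGGGGG
GGGGGGG
GGGGGGG
After op 2 paint(1,5,G):
GGGGGGG
GGWWWGG
GGGYYYK
GGGGYGG
GGGGGGG
GGGGGGG
GGGGGGG
After op 3 fill(6,4,R) [41 cells changed]:
RRRRRRR
RRWWWRR
RRRYYYK
RRRRYRR
RRRRRRR
RRRRRRR
RRRRRRR

Answer: RRRRRRR
RRWWWRR
RRRYYYK
RRRRYRR
RRRRRRR
RRRRRRR
RRRRRRR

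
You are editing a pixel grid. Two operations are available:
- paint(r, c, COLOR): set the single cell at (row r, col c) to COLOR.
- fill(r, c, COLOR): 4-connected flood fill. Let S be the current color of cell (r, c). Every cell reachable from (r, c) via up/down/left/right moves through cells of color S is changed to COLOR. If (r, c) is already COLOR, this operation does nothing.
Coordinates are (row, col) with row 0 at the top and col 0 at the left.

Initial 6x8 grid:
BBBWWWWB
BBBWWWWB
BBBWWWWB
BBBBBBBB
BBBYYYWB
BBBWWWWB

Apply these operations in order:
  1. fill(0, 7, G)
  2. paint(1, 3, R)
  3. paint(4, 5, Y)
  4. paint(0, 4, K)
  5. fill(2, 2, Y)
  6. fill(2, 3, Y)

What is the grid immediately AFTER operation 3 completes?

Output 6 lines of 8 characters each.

Answer: GGGWWWWG
GGGRWWWG
GGGWWWWG
GGGGGGGG
GGGYYYWG
GGGWWWWG

Derivation:
After op 1 fill(0,7,G) [28 cells changed]:
GGGWWWWG
GGGWWWWG
GGGWWWWG
GGGGGGGG
GGGYYYWG
GGGWWWWG
After op 2 paint(1,3,R):
GGGWWWWG
GGGRWWWG
GGGWWWWG
GGGGGGGG
GGGYYYWG
GGGWWWWG
After op 3 paint(4,5,Y):
GGGWWWWG
GGGRWWWG
GGGWWWWG
GGGGGGGG
GGGYYYWG
GGGWWWWG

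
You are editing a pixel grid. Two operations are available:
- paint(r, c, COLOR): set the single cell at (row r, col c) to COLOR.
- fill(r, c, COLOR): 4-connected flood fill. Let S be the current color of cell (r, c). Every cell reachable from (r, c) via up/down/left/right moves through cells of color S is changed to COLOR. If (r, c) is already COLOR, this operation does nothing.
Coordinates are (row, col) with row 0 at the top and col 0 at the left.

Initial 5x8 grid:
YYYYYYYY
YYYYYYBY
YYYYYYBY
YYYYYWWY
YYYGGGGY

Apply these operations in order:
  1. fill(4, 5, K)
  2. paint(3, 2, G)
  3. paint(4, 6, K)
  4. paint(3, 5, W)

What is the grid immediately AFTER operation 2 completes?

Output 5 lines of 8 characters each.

Answer: YYYYYYYY
YYYYYYBY
YYYYYYBY
YYGYYWWY
YYYKKKKY

Derivation:
After op 1 fill(4,5,K) [4 cells changed]:
YYYYYYYY
YYYYYYBY
YYYYYYBY
YYYYYWWY
YYYKKKKY
After op 2 paint(3,2,G):
YYYYYYYY
YYYYYYBY
YYYYYYBY
YYGYYWWY
YYYKKKKY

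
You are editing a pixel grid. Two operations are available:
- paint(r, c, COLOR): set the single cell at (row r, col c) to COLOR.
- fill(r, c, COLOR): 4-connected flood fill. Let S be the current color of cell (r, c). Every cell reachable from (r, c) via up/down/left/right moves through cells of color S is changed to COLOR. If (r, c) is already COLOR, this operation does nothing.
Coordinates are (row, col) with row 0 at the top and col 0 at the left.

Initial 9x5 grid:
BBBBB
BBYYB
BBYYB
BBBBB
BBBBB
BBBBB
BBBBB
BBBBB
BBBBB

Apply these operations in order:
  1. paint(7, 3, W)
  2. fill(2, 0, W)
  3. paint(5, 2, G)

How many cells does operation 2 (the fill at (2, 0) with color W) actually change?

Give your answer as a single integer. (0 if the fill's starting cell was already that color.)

After op 1 paint(7,3,W):
BBBBB
BBYYB
BBYYB
BBBBB
BBBBB
BBBBB
BBBBB
BBBWB
BBBBB
After op 2 fill(2,0,W) [40 cells changed]:
WWWWW
WWYYW
WWYYW
WWWWW
WWWWW
WWWWW
WWWWW
WWWWW
WWWWW

Answer: 40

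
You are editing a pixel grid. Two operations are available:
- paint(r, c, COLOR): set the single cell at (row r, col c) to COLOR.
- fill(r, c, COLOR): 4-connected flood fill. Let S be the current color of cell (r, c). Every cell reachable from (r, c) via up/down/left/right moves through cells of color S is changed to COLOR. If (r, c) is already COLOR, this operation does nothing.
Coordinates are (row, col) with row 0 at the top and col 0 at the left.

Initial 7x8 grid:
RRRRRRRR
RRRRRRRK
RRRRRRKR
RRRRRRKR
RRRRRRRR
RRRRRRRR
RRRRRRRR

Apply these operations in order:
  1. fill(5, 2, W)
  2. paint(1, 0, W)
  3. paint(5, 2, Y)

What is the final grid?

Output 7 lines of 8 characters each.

After op 1 fill(5,2,W) [53 cells changed]:
WWWWWWWW
WWWWWWWK
WWWWWWKW
WWWWWWKW
WWWWWWWW
WWWWWWWW
WWWWWWWW
After op 2 paint(1,0,W):
WWWWWWWW
WWWWWWWK
WWWWWWKW
WWWWWWKW
WWWWWWWW
WWWWWWWW
WWWWWWWW
After op 3 paint(5,2,Y):
WWWWWWWW
WWWWWWWK
WWWWWWKW
WWWWWWKW
WWWWWWWW
WWYWWWWW
WWWWWWWW

Answer: WWWWWWWW
WWWWWWWK
WWWWWWKW
WWWWWWKW
WWWWWWWW
WWYWWWWW
WWWWWWWW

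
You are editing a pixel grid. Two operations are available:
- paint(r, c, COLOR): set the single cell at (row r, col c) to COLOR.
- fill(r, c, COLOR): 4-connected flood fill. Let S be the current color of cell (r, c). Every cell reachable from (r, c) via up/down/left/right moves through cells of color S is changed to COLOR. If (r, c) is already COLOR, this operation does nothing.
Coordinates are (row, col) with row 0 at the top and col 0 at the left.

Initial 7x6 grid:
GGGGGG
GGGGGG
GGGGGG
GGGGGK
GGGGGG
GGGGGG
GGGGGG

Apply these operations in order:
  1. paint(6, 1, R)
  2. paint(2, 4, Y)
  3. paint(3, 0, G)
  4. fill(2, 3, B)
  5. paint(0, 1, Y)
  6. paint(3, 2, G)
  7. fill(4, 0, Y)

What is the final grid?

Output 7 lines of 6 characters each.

Answer: YYYYYY
YYYYYY
YYYYYY
YYGYYK
YYYYYY
YYYYYY
YRYYYY

Derivation:
After op 1 paint(6,1,R):
GGGGGG
GGGGGG
GGGGGG
GGGGGK
GGGGGG
GGGGGG
GRGGGG
After op 2 paint(2,4,Y):
GGGGGG
GGGGGG
GGGGYG
GGGGGK
GGGGGG
GGGGGG
GRGGGG
After op 3 paint(3,0,G):
GGGGGG
GGGGGG
GGGGYG
GGGGGK
GGGGGG
GGGGGG
GRGGGG
After op 4 fill(2,3,B) [39 cells changed]:
BBBBBB
BBBBBB
BBBBYB
BBBBBK
BBBBBB
BBBBBB
BRBBBB
After op 5 paint(0,1,Y):
BYBBBB
BBBBBB
BBBBYB
BBBBBK
BBBBBB
BBBBBB
BRBBBB
After op 6 paint(3,2,G):
BYBBBB
BBBBBB
BBBBYB
BBGBBK
BBBBBB
BBBBBB
BRBBBB
After op 7 fill(4,0,Y) [37 cells changed]:
YYYYYY
YYYYYY
YYYYYY
YYGYYK
YYYYYY
YYYYYY
YRYYYY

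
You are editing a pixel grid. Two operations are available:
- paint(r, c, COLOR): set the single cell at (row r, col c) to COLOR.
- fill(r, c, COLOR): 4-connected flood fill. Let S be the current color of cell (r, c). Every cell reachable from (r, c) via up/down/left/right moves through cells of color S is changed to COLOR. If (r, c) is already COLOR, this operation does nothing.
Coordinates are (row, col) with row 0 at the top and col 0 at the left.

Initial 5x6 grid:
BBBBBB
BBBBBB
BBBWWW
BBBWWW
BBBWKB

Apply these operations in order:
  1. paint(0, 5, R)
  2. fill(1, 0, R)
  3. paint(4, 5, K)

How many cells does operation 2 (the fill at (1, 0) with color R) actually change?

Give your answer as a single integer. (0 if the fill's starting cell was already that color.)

After op 1 paint(0,5,R):
BBBBBR
BBBBBB
BBBWWW
BBBWWW
BBBWKB
After op 2 fill(1,0,R) [20 cells changed]:
RRRRRR
RRRRRR
RRRWWW
RRRWWW
RRRWKB

Answer: 20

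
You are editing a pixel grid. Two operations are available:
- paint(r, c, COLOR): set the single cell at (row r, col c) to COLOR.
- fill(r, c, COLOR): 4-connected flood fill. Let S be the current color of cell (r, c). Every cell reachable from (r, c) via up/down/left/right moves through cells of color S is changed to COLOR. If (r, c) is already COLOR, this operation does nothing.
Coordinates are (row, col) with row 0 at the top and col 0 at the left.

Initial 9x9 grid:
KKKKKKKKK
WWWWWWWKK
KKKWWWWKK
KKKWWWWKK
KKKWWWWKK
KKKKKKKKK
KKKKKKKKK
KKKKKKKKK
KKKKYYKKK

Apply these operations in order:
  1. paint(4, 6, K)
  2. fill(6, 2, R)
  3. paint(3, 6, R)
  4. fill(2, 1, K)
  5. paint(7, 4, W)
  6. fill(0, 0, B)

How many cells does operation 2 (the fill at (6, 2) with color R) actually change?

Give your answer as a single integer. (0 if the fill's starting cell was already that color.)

Answer: 61

Derivation:
After op 1 paint(4,6,K):
KKKKKKKKK
WWWWWWWKK
KKKWWWWKK
KKKWWWWKK
KKKWWWKKK
KKKKKKKKK
KKKKKKKKK
KKKKKKKKK
KKKKYYKKK
After op 2 fill(6,2,R) [61 cells changed]:
RRRRRRRRR
WWWWWWWRR
RRRWWWWRR
RRRWWWWRR
RRRWWWRRR
RRRRRRRRR
RRRRRRRRR
RRRRRRRRR
RRRRYYRRR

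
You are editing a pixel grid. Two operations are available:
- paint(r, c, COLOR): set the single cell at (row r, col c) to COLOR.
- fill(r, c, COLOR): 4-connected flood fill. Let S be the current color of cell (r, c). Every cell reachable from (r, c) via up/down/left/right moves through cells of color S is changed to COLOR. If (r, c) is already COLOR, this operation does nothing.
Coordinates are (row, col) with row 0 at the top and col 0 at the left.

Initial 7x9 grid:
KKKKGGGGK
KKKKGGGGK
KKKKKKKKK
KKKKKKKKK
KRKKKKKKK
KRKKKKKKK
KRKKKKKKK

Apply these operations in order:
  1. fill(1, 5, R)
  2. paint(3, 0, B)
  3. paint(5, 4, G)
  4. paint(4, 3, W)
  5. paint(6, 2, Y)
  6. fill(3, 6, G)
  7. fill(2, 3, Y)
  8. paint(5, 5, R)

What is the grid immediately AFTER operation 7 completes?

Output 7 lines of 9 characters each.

After op 1 fill(1,5,R) [8 cells changed]:
KKKKRRRRK
KKKKRRRRK
KKKKKKKKK
KKKKKKKKK
KRKKKKKKK
KRKKKKKKK
KRKKKKKKK
After op 2 paint(3,0,B):
KKKKRRRRK
KKKKRRRRK
KKKKKKKKK
BKKKKKKKK
KRKKKKKKK
KRKKKKKKK
KRKKKKKKK
After op 3 paint(5,4,G):
KKKKRRRRK
KKKKRRRRK
KKKKKKKKK
BKKKKKKKK
KRKKKKKKK
KRKKGKKKK
KRKKKKKKK
After op 4 paint(4,3,W):
KKKKRRRRK
KKKKRRRRK
KKKKKKKKK
BKKKKKKKK
KRKWKKKKK
KRKKGKKKK
KRKKKKKKK
After op 5 paint(6,2,Y):
KKKKRRRRK
KKKKRRRRK
KKKKKKKKK
BKKKKKKKK
KRKWKKKKK
KRKKGKKKK
KRYKKKKKK
After op 6 fill(3,6,G) [45 cells changed]:
GGGGRRRRG
GGGGRRRRG
GGGGGGGGG
BGGGGGGGG
KRGWGGGGG
KRGGGGGGG
KRYGGGGGG
After op 7 fill(2,3,Y) [46 cells changed]:
YYYYRRRRY
YYYYRRRRY
YYYYYYYYY
BYYYYYYYY
KRYWYYYYY
KRYYYYYYY
KRYYYYYYY

Answer: YYYYRRRRY
YYYYRRRRY
YYYYYYYYY
BYYYYYYYY
KRYWYYYYY
KRYYYYYYY
KRYYYYYYY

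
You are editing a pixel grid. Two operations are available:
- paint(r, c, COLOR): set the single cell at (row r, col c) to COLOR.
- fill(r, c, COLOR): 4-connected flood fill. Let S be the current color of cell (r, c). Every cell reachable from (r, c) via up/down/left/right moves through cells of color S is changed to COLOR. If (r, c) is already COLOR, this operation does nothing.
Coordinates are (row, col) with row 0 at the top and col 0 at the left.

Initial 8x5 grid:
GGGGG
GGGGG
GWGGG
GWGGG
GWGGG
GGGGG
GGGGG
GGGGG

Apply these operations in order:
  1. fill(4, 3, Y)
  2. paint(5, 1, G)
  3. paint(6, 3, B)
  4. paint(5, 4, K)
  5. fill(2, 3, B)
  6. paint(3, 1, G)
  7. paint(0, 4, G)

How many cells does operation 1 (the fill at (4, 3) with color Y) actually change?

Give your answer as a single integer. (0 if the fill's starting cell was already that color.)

After op 1 fill(4,3,Y) [37 cells changed]:
YYYYY
YYYYY
YWYYY
YWYYY
YWYYY
YYYYY
YYYYY
YYYYY

Answer: 37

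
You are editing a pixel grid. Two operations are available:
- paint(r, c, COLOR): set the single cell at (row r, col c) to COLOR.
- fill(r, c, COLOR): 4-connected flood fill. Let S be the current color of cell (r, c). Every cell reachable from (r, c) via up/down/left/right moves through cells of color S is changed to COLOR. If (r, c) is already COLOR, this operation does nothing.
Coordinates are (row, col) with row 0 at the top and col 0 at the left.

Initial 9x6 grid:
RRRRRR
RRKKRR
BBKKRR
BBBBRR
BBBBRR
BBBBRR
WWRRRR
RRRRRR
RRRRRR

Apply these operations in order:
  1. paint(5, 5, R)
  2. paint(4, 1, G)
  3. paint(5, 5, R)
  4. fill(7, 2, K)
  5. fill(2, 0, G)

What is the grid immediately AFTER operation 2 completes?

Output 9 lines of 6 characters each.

After op 1 paint(5,5,R):
RRRRRR
RRKKRR
BBKKRR
BBBBRR
BBBBRR
BBBBRR
WWRRRR
RRRRRR
RRRRRR
After op 2 paint(4,1,G):
RRRRRR
RRKKRR
BBKKRR
BBBBRR
BGBBRR
BBBBRR
WWRRRR
RRRRRR
RRRRRR

Answer: RRRRRR
RRKKRR
BBKKRR
BBBBRR
BGBBRR
BBBBRR
WWRRRR
RRRRRR
RRRRRR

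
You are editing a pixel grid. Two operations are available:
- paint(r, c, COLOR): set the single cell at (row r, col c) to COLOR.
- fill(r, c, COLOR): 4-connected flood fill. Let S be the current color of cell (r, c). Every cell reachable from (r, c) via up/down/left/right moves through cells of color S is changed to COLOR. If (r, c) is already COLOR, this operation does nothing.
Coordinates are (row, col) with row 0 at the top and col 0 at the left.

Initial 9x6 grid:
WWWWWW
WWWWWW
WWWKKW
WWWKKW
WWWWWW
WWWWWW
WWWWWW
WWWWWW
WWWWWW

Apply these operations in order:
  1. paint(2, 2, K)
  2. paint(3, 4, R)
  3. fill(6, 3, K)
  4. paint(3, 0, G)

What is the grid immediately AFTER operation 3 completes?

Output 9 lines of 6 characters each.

Answer: KKKKKK
KKKKKK
KKKKKK
KKKKRK
KKKKKK
KKKKKK
KKKKKK
KKKKKK
KKKKKK

Derivation:
After op 1 paint(2,2,K):
WWWWWW
WWWWWW
WWKKKW
WWWKKW
WWWWWW
WWWWWW
WWWWWW
WWWWWW
WWWWWW
After op 2 paint(3,4,R):
WWWWWW
WWWWWW
WWKKKW
WWWKRW
WWWWWW
WWWWWW
WWWWWW
WWWWWW
WWWWWW
After op 3 fill(6,3,K) [49 cells changed]:
KKKKKK
KKKKKK
KKKKKK
KKKKRK
KKKKKK
KKKKKK
KKKKKK
KKKKKK
KKKKKK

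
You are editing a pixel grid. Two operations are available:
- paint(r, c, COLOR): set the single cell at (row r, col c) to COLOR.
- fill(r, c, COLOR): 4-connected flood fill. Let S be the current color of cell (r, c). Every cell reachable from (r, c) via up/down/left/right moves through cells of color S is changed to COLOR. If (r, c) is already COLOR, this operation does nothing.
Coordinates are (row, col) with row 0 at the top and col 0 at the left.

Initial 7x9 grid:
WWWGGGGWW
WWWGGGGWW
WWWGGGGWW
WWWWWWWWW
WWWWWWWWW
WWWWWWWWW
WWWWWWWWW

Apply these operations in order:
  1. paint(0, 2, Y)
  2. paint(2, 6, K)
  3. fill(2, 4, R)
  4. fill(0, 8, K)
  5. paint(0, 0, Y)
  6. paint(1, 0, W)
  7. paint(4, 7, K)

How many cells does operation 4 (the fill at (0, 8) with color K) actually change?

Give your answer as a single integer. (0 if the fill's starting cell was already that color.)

Answer: 50

Derivation:
After op 1 paint(0,2,Y):
WWYGGGGWW
WWWGGGGWW
WWWGGGGWW
WWWWWWWWW
WWWWWWWWW
WWWWWWWWW
WWWWWWWWW
After op 2 paint(2,6,K):
WWYGGGGWW
WWWGGGGWW
WWWGGGKWW
WWWWWWWWW
WWWWWWWWW
WWWWWWWWW
WWWWWWWWW
After op 3 fill(2,4,R) [11 cells changed]:
WWYRRRRWW
WWWRRRRWW
WWWRRRKWW
WWWWWWWWW
WWWWWWWWW
WWWWWWWWW
WWWWWWWWW
After op 4 fill(0,8,K) [50 cells changed]:
KKYRRRRKK
KKKRRRRKK
KKKRRRKKK
KKKKKKKKK
KKKKKKKKK
KKKKKKKKK
KKKKKKKKK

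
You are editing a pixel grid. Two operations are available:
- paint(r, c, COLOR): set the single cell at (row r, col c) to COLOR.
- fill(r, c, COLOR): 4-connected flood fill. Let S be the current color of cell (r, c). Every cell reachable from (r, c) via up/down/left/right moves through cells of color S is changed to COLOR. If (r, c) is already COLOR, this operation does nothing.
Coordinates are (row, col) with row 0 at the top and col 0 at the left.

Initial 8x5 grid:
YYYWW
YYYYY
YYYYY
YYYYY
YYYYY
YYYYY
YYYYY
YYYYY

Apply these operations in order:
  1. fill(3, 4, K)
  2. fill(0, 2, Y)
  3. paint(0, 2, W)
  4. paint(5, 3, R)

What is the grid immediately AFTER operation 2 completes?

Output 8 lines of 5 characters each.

Answer: YYYWW
YYYYY
YYYYY
YYYYY
YYYYY
YYYYY
YYYYY
YYYYY

Derivation:
After op 1 fill(3,4,K) [38 cells changed]:
KKKWW
KKKKK
KKKKK
KKKKK
KKKKK
KKKKK
KKKKK
KKKKK
After op 2 fill(0,2,Y) [38 cells changed]:
YYYWW
YYYYY
YYYYY
YYYYY
YYYYY
YYYYY
YYYYY
YYYYY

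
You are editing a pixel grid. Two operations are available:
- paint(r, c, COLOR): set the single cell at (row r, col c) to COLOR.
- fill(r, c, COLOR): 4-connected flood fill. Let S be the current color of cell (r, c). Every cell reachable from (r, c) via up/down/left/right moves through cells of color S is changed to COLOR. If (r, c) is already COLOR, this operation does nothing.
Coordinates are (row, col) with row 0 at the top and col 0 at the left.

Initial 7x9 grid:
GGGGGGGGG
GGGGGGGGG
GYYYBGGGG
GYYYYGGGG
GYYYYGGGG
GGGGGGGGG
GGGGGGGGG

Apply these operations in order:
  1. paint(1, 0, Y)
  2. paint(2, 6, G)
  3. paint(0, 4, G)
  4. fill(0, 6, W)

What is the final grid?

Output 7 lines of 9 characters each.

After op 1 paint(1,0,Y):
GGGGGGGGG
YGGGGGGGG
GYYYBGGGG
GYYYYGGGG
GYYYYGGGG
GGGGGGGGG
GGGGGGGGG
After op 2 paint(2,6,G):
GGGGGGGGG
YGGGGGGGG
GYYYBGGGG
GYYYYGGGG
GYYYYGGGG
GGGGGGGGG
GGGGGGGGG
After op 3 paint(0,4,G):
GGGGGGGGG
YGGGGGGGG
GYYYBGGGG
GYYYYGGGG
GYYYYGGGG
GGGGGGGGG
GGGGGGGGG
After op 4 fill(0,6,W) [50 cells changed]:
WWWWWWWWW
YWWWWWWWW
WYYYBWWWW
WYYYYWWWW
WYYYYWWWW
WWWWWWWWW
WWWWWWWWW

Answer: WWWWWWWWW
YWWWWWWWW
WYYYBWWWW
WYYYYWWWW
WYYYYWWWW
WWWWWWWWW
WWWWWWWWW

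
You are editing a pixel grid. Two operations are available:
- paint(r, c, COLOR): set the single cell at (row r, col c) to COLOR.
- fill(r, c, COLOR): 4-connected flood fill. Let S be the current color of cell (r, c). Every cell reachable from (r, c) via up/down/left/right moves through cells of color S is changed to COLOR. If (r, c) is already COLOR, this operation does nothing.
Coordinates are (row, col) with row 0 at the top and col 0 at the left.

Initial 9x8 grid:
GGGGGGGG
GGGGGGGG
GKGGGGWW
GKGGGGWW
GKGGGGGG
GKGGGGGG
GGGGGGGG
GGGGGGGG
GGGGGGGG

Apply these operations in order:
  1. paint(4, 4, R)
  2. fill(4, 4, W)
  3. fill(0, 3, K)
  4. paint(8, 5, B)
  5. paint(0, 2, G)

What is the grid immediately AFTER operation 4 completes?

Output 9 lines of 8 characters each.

Answer: KKKKKKKK
KKKKKKKK
KKKKKKWW
KKKKKKWW
KKKKWKKK
KKKKKKKK
KKKKKKKK
KKKKKKKK
KKKKKBKK

Derivation:
After op 1 paint(4,4,R):
GGGGGGGG
GGGGGGGG
GKGGGGWW
GKGGGGWW
GKGGRGGG
GKGGGGGG
GGGGGGGG
GGGGGGGG
GGGGGGGG
After op 2 fill(4,4,W) [1 cells changed]:
GGGGGGGG
GGGGGGGG
GKGGGGWW
GKGGGGWW
GKGGWGGG
GKGGGGGG
GGGGGGGG
GGGGGGGG
GGGGGGGG
After op 3 fill(0,3,K) [63 cells changed]:
KKKKKKKK
KKKKKKKK
KKKKKKWW
KKKKKKWW
KKKKWKKK
KKKKKKKK
KKKKKKKK
KKKKKKKK
KKKKKKKK
After op 4 paint(8,5,B):
KKKKKKKK
KKKKKKKK
KKKKKKWW
KKKKKKWW
KKKKWKKK
KKKKKKKK
KKKKKKKK
KKKKKKKK
KKKKKBKK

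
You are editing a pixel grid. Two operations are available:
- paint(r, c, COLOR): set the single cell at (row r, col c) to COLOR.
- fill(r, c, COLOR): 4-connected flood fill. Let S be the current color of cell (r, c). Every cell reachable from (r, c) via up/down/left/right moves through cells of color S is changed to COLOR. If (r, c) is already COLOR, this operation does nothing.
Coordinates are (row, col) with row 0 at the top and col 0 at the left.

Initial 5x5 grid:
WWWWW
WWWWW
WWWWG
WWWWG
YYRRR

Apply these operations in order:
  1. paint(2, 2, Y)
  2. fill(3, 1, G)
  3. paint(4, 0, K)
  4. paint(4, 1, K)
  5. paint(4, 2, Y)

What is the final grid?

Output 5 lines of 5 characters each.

After op 1 paint(2,2,Y):
WWWWW
WWWWW
WWYWG
WWWWG
YYRRR
After op 2 fill(3,1,G) [17 cells changed]:
GGGGG
GGGGG
GGYGG
GGGGG
YYRRR
After op 3 paint(4,0,K):
GGGGG
GGGGG
GGYGG
GGGGG
KYRRR
After op 4 paint(4,1,K):
GGGGG
GGGGG
GGYGG
GGGGG
KKRRR
After op 5 paint(4,2,Y):
GGGGG
GGGGG
GGYGG
GGGGG
KKYRR

Answer: GGGGG
GGGGG
GGYGG
GGGGG
KKYRR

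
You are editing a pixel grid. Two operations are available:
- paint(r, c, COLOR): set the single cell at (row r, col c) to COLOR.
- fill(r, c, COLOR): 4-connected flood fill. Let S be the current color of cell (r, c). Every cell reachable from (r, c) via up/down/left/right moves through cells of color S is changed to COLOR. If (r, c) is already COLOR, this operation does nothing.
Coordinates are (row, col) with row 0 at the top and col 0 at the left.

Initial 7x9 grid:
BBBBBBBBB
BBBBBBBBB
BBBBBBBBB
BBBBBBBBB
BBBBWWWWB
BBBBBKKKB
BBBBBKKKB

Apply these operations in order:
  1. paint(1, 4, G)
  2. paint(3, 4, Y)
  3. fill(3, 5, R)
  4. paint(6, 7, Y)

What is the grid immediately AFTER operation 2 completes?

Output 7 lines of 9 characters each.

After op 1 paint(1,4,G):
BBBBBBBBB
BBBBGBBBB
BBBBBBBBB
BBBBBBBBB
BBBBWWWWB
BBBBBKKKB
BBBBBKKKB
After op 2 paint(3,4,Y):
BBBBBBBBB
BBBBGBBBB
BBBBBBBBB
BBBBYBBBB
BBBBWWWWB
BBBBBKKKB
BBBBBKKKB

Answer: BBBBBBBBB
BBBBGBBBB
BBBBBBBBB
BBBBYBBBB
BBBBWWWWB
BBBBBKKKB
BBBBBKKKB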